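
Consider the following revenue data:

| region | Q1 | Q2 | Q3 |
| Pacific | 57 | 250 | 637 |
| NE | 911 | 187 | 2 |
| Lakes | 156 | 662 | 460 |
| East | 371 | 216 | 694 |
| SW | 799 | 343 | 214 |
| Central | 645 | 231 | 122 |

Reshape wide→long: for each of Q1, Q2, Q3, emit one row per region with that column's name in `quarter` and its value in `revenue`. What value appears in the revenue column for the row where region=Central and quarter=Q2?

231

Unpivoting turns each (region, wide-column) pair into one long row.
The wide cell at row Central, column Q2 holds 231, so the long row (Central, Q2) has revenue=231.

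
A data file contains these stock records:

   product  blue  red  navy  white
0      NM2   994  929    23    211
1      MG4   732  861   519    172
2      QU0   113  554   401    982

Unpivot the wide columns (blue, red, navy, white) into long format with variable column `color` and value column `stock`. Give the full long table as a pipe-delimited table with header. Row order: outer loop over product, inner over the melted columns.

Each (product, column) pair becomes one row: 3 × 4 = 12 rows.
For example, (NM2, blue) → stock=994.

| product | color | stock |
| NM2 | blue | 994 |
| NM2 | red | 929 |
| NM2 | navy | 23 |
| NM2 | white | 211 |
| MG4 | blue | 732 |
| MG4 | red | 861 |
| MG4 | navy | 519 |
| MG4 | white | 172 |
| QU0 | blue | 113 |
| QU0 | red | 554 |
| QU0 | navy | 401 |
| QU0 | white | 982 |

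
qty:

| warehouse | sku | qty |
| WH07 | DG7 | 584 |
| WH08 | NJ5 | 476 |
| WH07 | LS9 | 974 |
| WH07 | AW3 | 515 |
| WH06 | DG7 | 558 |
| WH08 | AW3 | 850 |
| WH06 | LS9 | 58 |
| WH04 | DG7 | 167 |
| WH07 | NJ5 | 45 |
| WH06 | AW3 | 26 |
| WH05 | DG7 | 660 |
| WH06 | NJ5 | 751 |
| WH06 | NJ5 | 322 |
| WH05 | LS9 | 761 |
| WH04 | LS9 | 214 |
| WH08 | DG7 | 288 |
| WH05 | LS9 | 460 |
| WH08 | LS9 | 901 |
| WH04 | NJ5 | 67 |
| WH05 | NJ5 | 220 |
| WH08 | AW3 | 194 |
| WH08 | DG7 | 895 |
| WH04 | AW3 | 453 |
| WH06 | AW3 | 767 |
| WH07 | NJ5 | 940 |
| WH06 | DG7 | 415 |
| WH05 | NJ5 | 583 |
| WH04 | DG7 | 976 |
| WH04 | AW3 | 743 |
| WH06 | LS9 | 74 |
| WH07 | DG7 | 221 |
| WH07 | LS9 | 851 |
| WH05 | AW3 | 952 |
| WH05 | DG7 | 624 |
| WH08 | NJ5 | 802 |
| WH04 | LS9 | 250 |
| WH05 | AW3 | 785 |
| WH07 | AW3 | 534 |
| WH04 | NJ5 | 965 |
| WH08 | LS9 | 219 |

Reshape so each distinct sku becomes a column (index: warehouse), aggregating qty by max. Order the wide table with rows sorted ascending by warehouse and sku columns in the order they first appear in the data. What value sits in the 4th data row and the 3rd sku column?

With rows sorted ascending by warehouse, row 4 is warehouse=WH07. sku columns in first-appearance order: DG7, NJ5, LS9, AW3; column 3 is LS9.
Long rows with warehouse=WH07, sku=LS9: max(974, 851) = 974.

974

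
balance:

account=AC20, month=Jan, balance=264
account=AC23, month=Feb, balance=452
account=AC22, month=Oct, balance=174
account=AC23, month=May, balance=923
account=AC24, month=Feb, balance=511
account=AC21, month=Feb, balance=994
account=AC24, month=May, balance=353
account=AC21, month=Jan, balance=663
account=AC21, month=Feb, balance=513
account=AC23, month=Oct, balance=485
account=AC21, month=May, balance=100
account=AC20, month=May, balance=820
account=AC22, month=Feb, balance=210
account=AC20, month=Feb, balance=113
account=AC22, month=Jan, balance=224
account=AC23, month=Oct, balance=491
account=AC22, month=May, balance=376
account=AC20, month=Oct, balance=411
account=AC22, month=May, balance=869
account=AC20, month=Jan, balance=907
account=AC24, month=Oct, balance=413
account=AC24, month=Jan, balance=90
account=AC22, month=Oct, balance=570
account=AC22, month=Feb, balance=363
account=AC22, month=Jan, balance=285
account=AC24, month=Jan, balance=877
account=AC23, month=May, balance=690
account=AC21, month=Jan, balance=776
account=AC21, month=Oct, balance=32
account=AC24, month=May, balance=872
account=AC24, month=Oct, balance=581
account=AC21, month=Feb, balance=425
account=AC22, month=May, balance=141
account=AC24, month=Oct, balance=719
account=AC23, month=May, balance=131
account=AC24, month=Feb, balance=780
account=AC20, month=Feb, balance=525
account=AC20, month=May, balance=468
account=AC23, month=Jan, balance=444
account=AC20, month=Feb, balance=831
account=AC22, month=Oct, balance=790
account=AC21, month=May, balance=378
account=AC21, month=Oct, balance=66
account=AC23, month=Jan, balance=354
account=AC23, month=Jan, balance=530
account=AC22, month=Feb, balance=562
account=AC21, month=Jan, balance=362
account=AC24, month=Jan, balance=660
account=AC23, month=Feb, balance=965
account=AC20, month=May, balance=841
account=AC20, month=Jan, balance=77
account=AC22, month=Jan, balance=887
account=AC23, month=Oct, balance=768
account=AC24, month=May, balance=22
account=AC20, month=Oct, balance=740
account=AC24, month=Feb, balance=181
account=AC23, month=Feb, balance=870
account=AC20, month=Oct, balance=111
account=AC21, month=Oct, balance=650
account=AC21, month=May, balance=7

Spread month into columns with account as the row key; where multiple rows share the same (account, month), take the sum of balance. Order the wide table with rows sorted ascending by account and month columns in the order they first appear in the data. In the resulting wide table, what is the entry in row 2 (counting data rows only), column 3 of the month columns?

With rows sorted ascending by account, row 2 is account=AC21. month columns in first-appearance order: Jan, Feb, Oct, May; column 3 is Oct.
Long rows with account=AC21, month=Oct: 32 + 66 + 650 = 748.

748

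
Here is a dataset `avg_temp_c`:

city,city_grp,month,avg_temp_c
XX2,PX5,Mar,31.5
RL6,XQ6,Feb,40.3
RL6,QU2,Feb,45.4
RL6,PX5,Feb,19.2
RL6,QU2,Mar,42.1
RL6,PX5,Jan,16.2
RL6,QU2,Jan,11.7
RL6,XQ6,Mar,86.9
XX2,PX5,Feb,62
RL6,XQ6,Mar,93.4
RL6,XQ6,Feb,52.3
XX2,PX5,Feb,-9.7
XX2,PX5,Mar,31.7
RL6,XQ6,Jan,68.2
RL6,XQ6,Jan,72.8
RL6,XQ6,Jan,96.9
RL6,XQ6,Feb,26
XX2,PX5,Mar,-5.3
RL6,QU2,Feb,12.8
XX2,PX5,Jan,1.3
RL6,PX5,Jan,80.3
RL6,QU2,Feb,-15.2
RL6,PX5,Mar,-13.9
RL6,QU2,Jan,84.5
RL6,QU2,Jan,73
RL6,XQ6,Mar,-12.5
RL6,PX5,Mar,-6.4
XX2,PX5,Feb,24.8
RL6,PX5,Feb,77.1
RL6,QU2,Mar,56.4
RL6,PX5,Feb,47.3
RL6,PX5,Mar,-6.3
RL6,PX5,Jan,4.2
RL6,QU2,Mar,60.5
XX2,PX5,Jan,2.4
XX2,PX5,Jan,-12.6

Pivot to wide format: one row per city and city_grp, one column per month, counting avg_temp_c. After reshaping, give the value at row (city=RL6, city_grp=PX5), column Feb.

3

Rows with city=RL6, city_grp=PX5 and month=Feb: avg_temp_c values are 19.2, 77.1, 47.3.
3 rows match — count = 3.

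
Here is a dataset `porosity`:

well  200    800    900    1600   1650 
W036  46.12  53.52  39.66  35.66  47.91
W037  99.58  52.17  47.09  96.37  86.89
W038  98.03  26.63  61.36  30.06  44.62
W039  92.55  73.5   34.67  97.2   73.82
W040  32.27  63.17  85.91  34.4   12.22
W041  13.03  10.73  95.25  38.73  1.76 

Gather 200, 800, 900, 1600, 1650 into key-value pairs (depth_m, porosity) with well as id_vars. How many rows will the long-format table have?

30

6 well values × 5 melted columns = 30 rows.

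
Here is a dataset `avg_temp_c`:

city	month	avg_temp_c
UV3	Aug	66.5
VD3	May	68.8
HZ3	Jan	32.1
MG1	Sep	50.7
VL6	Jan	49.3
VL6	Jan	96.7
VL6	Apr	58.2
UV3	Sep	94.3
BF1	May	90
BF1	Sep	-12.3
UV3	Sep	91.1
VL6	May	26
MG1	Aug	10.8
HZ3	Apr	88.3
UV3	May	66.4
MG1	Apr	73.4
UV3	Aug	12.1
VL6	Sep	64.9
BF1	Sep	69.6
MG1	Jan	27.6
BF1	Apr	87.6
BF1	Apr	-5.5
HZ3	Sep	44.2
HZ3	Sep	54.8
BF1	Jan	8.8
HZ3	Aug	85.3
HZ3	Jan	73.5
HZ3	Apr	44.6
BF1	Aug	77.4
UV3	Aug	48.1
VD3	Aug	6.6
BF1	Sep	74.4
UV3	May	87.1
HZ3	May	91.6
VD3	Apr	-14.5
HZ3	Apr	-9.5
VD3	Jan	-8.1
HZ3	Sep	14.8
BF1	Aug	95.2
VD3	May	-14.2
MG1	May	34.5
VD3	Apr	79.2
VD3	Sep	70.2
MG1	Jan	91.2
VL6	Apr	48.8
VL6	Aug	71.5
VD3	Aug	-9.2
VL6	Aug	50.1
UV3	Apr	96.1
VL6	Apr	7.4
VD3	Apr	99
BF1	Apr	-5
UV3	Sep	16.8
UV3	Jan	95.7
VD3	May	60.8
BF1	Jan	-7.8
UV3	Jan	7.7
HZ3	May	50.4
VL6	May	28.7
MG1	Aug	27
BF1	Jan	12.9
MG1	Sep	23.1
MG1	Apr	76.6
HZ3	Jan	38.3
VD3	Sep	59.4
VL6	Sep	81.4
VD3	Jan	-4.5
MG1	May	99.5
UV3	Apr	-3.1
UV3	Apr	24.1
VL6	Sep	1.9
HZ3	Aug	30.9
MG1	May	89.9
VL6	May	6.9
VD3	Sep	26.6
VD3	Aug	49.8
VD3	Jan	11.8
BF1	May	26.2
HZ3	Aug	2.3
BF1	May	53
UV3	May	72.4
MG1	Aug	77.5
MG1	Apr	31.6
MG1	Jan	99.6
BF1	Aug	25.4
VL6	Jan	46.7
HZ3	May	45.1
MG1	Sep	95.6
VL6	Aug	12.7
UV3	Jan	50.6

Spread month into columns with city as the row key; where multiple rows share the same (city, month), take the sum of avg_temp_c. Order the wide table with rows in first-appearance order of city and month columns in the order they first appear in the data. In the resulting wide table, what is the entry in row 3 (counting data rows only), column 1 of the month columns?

With rows in first-appearance order of city, row 3 is city=HZ3. month columns in first-appearance order: Aug, May, Jan, Sep, Apr; column 1 is Aug.
Long rows with city=HZ3, month=Aug: 85.3 + 30.9 + 2.3 = 118.5.

118.5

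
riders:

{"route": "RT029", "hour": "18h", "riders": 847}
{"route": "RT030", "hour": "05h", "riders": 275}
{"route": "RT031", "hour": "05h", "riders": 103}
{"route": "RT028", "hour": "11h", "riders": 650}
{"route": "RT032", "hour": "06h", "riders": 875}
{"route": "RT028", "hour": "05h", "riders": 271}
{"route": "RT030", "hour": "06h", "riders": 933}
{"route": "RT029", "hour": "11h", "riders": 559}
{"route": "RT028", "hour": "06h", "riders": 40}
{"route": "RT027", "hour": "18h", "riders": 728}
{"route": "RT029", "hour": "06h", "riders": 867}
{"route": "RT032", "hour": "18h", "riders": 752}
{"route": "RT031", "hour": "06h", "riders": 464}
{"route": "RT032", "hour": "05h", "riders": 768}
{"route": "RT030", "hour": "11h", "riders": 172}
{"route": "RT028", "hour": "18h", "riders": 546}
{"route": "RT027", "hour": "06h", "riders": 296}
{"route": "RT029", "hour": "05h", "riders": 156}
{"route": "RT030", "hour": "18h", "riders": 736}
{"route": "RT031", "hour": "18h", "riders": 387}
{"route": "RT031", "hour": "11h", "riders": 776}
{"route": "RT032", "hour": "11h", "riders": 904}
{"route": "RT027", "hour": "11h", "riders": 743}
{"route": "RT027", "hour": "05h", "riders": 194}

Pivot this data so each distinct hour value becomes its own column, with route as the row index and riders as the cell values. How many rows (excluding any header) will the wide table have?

6

6 distinct route values → 6 rows.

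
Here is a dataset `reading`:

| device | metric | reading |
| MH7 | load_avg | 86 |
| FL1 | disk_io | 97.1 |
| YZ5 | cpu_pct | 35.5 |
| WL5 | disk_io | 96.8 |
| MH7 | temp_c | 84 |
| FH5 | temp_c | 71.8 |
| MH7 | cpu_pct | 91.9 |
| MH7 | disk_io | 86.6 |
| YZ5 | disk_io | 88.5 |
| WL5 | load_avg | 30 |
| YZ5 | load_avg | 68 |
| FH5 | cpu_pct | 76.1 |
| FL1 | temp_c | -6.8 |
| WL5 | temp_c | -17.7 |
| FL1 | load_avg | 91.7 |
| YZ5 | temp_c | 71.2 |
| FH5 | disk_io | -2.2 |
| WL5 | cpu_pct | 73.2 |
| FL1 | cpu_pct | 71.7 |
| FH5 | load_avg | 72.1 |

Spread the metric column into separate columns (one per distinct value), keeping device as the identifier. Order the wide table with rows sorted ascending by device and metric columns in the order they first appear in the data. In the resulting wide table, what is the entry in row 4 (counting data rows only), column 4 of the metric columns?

With rows sorted ascending by device, row 4 is device=WL5. metric columns in first-appearance order: load_avg, disk_io, cpu_pct, temp_c; column 4 is temp_c.
Long rows with device=WL5, metric=temp_c: reading = -17.7.

-17.7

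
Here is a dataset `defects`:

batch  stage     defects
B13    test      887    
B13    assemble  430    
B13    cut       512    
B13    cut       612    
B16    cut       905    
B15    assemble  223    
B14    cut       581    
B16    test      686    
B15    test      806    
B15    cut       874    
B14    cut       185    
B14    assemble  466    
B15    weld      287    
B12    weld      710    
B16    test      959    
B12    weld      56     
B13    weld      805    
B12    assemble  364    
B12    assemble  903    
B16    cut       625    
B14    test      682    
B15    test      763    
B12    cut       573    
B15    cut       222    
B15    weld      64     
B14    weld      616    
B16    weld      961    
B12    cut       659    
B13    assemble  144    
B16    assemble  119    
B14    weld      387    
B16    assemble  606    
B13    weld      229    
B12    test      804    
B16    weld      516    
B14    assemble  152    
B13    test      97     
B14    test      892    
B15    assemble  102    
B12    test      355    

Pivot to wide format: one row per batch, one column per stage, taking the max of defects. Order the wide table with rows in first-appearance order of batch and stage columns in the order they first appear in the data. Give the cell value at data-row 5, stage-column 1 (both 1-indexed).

With rows in first-appearance order of batch, row 5 is batch=B12. stage columns in first-appearance order: test, assemble, cut, weld; column 1 is test.
Long rows with batch=B12, stage=test: max(804, 355) = 804.

804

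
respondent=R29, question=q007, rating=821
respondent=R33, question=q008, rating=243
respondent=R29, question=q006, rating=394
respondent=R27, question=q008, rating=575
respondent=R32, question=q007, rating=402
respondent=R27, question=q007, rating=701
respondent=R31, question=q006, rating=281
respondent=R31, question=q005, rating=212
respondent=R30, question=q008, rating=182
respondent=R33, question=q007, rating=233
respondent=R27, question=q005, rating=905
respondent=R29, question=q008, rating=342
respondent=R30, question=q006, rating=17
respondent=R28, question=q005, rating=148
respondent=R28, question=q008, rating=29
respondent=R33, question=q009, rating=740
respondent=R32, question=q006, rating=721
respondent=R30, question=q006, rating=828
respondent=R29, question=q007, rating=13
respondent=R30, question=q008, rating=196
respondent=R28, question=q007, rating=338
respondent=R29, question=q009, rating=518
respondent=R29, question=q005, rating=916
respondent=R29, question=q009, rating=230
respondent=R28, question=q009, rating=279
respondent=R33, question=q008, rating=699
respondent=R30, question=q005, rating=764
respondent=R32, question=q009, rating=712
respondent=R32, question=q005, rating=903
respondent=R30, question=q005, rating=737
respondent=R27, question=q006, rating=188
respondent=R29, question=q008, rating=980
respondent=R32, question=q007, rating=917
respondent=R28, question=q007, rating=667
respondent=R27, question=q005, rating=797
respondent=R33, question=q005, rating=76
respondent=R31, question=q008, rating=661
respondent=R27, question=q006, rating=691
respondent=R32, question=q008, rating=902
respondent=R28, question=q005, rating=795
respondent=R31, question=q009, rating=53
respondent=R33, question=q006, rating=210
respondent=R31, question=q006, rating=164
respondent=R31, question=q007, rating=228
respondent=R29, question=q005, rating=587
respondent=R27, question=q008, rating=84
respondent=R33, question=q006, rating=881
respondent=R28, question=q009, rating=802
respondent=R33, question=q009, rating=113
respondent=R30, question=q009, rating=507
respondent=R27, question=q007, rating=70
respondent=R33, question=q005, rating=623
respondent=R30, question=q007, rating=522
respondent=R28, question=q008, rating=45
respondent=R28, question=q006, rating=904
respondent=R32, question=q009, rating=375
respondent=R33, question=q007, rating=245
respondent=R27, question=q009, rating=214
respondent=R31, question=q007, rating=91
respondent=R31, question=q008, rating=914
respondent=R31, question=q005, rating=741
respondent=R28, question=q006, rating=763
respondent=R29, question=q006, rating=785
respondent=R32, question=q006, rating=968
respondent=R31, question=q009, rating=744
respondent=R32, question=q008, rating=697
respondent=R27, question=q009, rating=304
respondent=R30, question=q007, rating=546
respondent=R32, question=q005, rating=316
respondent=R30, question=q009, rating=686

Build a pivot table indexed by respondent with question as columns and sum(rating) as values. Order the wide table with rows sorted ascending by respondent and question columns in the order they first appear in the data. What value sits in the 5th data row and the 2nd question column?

With rows sorted ascending by respondent, row 5 is respondent=R31. question columns in first-appearance order: q007, q008, q006, q005, q009; column 2 is q008.
Long rows with respondent=R31, question=q008: 661 + 914 = 1575.

1575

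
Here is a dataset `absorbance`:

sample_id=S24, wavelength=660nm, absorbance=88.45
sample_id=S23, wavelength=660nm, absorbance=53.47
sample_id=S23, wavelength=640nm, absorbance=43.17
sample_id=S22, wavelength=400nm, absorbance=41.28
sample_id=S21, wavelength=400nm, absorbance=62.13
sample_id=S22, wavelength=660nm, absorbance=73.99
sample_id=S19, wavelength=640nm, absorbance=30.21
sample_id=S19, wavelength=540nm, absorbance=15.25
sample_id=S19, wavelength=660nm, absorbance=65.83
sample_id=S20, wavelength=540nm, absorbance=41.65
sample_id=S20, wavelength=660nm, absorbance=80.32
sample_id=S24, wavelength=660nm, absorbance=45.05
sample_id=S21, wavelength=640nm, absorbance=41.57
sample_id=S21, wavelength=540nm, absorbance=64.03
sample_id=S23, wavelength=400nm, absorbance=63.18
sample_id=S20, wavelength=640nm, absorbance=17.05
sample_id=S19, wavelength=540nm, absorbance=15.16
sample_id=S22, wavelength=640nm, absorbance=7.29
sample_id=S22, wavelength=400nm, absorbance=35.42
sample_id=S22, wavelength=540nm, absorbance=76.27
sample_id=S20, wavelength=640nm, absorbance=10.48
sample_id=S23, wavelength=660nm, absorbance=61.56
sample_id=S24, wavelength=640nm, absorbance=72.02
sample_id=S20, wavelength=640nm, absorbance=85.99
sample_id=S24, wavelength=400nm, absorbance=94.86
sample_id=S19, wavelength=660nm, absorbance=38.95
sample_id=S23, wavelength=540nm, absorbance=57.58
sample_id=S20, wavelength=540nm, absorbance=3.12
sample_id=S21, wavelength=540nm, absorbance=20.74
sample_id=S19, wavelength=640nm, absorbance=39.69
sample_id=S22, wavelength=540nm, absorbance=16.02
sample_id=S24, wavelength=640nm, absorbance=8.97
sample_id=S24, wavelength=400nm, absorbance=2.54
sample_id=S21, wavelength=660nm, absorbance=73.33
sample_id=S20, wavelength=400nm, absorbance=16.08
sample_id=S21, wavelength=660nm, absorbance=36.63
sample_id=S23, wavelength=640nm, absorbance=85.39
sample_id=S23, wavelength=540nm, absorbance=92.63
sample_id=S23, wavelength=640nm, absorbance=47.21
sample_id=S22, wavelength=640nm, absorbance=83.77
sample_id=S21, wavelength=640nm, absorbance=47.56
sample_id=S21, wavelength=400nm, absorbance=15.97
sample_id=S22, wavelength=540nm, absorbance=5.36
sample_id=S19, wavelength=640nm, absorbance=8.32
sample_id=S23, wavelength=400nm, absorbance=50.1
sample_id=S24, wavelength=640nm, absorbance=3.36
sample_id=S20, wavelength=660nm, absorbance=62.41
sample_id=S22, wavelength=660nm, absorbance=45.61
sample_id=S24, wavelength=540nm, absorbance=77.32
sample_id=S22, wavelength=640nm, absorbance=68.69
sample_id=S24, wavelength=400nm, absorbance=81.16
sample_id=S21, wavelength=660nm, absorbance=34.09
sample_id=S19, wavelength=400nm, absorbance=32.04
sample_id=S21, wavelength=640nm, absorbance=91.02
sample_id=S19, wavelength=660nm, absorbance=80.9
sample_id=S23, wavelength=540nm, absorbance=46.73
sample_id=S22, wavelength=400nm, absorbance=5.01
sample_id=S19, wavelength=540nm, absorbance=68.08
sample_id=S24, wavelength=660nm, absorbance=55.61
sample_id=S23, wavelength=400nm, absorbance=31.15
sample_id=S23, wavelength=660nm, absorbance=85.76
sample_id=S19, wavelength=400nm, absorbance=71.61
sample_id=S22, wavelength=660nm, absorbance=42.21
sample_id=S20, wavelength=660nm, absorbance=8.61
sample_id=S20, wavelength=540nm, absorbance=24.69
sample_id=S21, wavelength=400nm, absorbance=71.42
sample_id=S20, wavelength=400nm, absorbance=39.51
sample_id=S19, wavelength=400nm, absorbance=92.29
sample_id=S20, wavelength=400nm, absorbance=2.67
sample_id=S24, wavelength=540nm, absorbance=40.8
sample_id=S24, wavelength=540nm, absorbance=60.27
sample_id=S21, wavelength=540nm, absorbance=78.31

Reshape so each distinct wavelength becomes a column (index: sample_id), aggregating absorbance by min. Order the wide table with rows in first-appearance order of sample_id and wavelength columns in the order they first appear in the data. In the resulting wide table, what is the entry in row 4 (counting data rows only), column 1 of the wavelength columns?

34.09

With rows in first-appearance order of sample_id, row 4 is sample_id=S21. wavelength columns in first-appearance order: 660nm, 640nm, 400nm, 540nm; column 1 is 660nm.
Long rows with sample_id=S21, wavelength=660nm: min(73.33, 36.63, 34.09) = 34.09.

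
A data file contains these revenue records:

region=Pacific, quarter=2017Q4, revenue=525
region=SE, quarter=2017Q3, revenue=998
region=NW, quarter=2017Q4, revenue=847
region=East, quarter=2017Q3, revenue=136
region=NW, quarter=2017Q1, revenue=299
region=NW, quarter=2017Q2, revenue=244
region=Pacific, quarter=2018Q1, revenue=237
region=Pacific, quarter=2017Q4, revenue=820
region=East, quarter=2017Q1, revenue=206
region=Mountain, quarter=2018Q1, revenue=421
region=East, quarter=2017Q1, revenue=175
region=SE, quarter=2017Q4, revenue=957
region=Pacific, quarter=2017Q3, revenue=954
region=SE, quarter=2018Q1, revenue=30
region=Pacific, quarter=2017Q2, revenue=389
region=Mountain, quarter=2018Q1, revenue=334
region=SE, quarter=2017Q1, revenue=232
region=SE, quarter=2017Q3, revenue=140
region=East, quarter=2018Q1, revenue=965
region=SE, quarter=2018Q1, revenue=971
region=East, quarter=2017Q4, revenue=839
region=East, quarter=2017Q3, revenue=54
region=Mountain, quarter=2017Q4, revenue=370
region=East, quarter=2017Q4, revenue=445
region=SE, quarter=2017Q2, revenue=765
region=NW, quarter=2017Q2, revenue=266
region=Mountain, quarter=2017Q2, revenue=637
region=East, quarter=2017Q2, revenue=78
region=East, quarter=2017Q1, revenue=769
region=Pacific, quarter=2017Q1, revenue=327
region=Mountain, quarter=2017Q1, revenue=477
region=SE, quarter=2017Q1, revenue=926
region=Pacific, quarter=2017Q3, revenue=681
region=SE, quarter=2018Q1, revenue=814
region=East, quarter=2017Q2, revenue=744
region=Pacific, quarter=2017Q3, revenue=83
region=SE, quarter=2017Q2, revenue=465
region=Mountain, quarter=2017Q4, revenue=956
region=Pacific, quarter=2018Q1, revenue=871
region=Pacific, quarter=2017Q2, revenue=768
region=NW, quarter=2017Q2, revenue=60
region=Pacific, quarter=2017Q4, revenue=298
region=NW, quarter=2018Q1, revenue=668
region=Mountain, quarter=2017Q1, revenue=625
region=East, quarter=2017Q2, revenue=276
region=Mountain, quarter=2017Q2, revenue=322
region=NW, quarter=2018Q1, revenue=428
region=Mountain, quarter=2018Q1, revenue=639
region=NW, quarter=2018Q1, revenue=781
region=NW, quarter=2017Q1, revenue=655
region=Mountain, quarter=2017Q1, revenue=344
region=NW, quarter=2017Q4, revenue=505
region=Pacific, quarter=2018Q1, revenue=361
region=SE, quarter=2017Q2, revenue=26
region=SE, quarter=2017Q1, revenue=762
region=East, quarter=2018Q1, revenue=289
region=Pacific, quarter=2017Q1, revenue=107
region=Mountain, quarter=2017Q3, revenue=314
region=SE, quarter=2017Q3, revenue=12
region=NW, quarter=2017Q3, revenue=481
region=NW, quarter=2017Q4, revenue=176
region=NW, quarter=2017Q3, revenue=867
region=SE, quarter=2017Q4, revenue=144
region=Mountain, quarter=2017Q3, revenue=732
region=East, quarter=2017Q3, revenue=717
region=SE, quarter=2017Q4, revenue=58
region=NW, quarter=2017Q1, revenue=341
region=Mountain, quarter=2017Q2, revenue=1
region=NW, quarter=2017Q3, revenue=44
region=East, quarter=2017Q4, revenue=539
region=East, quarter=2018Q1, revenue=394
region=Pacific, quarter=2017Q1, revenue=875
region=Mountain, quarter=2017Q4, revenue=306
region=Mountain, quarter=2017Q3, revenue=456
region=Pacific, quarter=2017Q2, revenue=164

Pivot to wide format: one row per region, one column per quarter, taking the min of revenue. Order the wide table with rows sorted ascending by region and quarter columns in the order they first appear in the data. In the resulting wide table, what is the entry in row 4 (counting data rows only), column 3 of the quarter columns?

With rows sorted ascending by region, row 4 is region=Pacific. quarter columns in first-appearance order: 2017Q4, 2017Q3, 2017Q1, 2017Q2, 2018Q1; column 3 is 2017Q1.
Long rows with region=Pacific, quarter=2017Q1: min(327, 107, 875) = 107.

107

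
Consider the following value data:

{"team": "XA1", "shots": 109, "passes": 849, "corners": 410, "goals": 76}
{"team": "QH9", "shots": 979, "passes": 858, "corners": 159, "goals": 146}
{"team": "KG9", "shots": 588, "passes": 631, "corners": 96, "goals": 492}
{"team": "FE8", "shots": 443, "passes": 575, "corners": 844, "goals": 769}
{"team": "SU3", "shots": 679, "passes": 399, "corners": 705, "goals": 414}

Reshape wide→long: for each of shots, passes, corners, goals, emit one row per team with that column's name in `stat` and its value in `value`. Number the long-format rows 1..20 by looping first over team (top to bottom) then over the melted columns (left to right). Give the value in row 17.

679

20 rows total (5 × 4). Row 17: index ⌊(17-1)/4⌋ = 4 into team → SU3; (17-1) mod 4 = 0 into the melted columns → shots.
So row 17 is (SU3, shots, 679); value = 679.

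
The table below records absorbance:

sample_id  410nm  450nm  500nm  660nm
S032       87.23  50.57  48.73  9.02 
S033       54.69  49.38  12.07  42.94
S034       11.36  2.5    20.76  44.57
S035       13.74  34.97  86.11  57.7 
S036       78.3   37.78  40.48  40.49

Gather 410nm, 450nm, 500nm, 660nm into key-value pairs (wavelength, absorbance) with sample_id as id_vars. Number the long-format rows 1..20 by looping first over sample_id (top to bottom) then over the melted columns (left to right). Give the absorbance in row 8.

20 rows total (5 × 4). Row 8: index ⌊(8-1)/4⌋ = 1 into sample_id → S033; (8-1) mod 4 = 3 into the melted columns → 660nm.
So row 8 is (S033, 660nm, 42.94); absorbance = 42.94.

42.94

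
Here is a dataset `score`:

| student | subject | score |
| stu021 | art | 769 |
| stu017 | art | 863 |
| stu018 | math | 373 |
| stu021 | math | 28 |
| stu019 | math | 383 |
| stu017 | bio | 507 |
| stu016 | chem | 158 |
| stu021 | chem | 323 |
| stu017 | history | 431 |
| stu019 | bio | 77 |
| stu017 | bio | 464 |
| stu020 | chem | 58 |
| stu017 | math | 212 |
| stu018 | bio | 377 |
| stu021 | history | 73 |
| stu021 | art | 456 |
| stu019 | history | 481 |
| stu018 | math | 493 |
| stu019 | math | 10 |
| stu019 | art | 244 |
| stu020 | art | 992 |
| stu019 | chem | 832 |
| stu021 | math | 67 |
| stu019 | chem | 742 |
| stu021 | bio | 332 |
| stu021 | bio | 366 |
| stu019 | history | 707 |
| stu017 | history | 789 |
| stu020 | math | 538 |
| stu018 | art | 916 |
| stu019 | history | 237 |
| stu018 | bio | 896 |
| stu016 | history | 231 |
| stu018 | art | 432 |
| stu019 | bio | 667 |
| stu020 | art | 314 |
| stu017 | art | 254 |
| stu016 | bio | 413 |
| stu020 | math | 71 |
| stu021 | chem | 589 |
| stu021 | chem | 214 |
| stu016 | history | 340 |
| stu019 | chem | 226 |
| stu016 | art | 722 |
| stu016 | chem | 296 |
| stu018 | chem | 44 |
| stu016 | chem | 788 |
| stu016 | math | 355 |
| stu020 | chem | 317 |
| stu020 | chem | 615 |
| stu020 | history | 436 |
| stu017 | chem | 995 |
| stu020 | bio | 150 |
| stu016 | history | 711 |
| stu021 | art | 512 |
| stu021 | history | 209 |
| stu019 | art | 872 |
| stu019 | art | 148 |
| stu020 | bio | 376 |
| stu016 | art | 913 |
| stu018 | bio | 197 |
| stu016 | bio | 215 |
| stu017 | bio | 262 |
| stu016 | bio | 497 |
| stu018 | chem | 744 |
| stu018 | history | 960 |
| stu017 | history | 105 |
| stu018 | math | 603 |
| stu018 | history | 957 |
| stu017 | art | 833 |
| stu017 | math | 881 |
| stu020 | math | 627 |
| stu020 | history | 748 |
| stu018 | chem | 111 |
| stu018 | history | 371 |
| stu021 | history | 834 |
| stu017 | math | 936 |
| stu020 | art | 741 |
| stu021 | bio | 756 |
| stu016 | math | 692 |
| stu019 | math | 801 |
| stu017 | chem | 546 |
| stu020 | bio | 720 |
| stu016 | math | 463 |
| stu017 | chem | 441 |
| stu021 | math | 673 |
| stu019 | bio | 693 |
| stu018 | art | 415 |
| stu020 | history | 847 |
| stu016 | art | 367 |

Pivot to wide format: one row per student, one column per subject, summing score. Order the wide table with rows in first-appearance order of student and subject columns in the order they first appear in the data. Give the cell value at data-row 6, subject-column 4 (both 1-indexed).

990

With rows in first-appearance order of student, row 6 is student=stu020. subject columns in first-appearance order: art, math, bio, chem, history; column 4 is chem.
Long rows with student=stu020, subject=chem: 58 + 317 + 615 = 990.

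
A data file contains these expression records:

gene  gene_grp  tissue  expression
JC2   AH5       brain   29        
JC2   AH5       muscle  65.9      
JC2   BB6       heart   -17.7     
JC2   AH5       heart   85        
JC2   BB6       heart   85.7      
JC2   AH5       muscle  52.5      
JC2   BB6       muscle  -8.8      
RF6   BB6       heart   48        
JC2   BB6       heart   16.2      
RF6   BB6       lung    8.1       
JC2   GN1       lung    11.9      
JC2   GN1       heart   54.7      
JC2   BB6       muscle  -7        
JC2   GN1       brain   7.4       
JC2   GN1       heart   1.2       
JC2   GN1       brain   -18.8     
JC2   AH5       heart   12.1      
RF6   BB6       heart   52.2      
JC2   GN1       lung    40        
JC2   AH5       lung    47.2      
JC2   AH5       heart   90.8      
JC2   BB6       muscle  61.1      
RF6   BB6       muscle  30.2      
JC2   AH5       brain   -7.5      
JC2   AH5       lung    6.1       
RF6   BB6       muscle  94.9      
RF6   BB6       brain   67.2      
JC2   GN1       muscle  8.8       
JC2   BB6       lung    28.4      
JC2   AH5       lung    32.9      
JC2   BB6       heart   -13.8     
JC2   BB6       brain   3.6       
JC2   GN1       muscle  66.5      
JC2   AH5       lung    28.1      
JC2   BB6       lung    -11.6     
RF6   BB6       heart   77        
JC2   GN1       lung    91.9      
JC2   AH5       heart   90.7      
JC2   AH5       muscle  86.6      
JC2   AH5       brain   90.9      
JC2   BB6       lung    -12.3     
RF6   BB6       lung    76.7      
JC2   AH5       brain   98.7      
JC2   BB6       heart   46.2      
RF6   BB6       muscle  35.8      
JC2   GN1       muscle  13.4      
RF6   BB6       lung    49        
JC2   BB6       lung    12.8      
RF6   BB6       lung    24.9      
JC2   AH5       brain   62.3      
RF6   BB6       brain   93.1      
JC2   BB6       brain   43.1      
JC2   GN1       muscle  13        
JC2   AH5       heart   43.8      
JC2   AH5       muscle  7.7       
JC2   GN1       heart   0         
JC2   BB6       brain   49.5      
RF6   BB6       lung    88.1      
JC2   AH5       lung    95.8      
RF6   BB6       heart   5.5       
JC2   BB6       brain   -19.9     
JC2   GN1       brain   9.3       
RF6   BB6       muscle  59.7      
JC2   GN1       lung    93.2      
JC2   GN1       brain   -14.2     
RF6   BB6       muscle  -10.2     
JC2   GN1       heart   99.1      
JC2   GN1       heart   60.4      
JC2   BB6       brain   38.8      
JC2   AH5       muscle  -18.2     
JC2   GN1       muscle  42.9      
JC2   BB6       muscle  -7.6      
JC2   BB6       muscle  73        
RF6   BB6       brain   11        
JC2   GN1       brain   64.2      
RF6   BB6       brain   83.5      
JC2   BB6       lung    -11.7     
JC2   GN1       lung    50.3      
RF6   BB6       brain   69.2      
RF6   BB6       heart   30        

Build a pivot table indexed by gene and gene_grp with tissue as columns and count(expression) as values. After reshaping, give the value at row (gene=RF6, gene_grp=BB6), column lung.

5

Rows with gene=RF6, gene_grp=BB6 and tissue=lung: expression values are 8.1, 76.7, 49, 24.9, 88.1.
5 rows match — count = 5.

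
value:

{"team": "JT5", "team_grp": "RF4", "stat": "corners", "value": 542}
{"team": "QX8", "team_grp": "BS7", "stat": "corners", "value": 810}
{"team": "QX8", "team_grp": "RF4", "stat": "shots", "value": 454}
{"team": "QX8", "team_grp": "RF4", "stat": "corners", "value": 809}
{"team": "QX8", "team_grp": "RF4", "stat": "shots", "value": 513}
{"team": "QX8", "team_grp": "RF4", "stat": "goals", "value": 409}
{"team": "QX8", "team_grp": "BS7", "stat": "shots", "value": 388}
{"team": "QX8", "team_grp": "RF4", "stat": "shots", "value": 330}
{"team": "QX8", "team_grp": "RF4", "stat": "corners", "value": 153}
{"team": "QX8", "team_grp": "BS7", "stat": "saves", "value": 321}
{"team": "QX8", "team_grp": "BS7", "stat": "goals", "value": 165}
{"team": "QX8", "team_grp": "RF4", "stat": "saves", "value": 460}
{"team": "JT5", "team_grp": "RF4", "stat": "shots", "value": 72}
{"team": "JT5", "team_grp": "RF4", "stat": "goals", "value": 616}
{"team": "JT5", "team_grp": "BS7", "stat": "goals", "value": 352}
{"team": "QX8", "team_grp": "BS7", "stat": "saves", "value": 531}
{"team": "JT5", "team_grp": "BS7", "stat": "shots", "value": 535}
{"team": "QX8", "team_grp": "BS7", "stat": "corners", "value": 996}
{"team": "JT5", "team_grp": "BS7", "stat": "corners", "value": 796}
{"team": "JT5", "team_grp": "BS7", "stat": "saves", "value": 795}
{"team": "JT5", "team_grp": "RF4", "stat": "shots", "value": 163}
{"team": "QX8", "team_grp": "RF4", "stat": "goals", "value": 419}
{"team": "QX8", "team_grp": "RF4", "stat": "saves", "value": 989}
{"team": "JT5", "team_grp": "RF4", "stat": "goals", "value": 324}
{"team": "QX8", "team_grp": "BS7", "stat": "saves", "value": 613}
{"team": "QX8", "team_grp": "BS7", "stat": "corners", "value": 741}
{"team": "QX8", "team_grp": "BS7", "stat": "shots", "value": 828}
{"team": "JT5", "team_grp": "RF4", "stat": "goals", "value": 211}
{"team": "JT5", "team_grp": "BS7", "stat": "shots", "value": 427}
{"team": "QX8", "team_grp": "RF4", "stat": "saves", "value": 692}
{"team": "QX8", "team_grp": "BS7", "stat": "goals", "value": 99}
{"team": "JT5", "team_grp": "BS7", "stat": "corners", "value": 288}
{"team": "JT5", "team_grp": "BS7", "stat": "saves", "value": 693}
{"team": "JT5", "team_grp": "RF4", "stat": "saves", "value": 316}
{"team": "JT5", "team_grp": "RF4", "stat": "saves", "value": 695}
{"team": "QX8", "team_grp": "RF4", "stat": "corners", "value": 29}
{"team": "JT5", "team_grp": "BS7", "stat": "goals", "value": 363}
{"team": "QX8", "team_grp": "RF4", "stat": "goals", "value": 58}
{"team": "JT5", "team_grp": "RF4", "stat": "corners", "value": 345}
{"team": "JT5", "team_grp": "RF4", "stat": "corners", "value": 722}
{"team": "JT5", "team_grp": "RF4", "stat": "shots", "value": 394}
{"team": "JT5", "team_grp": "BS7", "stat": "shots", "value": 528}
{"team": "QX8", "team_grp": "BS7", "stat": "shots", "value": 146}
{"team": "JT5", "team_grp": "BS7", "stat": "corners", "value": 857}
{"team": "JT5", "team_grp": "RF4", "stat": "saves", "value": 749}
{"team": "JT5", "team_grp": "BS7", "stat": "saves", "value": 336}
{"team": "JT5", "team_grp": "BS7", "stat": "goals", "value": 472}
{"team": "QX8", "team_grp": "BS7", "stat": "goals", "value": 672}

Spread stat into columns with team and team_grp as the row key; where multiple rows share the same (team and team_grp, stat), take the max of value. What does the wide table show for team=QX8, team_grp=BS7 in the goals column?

Rows with team=QX8, team_grp=BS7 and stat=goals: value values are 165, 99, 672.
max(165, 99, 672) = 672.

672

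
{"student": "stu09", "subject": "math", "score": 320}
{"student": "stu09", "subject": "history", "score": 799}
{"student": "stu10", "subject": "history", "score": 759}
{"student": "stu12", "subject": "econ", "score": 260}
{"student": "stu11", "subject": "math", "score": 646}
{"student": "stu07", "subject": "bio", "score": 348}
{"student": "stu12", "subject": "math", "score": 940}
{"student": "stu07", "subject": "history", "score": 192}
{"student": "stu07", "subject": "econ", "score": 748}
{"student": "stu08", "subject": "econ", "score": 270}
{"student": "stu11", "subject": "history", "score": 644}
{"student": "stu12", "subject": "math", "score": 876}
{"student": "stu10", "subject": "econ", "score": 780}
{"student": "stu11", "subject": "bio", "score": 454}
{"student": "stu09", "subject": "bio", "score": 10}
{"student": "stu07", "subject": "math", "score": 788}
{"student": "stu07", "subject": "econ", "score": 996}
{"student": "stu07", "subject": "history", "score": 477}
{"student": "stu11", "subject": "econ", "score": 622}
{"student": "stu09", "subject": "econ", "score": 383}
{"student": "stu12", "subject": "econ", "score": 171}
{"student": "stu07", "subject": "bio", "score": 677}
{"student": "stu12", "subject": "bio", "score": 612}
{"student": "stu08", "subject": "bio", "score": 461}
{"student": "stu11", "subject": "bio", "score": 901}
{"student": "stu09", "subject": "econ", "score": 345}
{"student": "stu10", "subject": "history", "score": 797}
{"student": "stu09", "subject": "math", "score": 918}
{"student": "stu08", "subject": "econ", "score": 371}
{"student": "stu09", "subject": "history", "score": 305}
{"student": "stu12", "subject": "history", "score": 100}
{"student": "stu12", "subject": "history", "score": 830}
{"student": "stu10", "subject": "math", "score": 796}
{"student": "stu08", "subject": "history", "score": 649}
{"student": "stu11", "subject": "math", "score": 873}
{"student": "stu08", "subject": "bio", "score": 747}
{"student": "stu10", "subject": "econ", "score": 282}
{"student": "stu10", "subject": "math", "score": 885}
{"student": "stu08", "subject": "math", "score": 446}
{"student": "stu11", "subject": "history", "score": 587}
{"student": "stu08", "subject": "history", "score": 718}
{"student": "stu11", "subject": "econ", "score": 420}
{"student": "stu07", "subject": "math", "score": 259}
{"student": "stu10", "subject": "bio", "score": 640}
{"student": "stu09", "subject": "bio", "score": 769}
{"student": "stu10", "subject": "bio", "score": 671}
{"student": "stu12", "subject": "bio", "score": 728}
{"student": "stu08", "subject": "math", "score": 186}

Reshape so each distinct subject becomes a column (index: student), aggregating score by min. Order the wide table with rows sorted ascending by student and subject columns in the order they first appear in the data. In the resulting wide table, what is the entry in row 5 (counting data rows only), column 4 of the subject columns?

454

With rows sorted ascending by student, row 5 is student=stu11. subject columns in first-appearance order: math, history, econ, bio; column 4 is bio.
Long rows with student=stu11, subject=bio: min(454, 901) = 454.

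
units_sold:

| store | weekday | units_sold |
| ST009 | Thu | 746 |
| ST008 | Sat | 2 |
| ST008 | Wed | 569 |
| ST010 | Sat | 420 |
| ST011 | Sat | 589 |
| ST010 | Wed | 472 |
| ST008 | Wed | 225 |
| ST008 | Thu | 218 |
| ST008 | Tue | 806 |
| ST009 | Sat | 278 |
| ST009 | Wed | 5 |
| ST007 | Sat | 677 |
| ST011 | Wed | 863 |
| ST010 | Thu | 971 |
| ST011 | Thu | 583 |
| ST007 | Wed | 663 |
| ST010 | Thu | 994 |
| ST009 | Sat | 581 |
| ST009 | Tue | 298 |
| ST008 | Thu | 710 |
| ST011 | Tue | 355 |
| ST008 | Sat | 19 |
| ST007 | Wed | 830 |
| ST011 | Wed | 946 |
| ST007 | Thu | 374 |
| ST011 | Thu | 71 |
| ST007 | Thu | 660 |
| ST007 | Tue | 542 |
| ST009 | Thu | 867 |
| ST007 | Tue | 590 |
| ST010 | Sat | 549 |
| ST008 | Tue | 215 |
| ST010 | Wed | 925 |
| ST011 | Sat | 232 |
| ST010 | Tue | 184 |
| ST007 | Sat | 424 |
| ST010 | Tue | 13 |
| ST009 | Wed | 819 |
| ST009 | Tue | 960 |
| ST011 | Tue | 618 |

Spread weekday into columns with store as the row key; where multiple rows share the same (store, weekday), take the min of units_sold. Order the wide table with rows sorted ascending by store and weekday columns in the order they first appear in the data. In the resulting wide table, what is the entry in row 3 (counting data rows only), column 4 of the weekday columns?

With rows sorted ascending by store, row 3 is store=ST009. weekday columns in first-appearance order: Thu, Sat, Wed, Tue; column 4 is Tue.
Long rows with store=ST009, weekday=Tue: min(298, 960) = 298.

298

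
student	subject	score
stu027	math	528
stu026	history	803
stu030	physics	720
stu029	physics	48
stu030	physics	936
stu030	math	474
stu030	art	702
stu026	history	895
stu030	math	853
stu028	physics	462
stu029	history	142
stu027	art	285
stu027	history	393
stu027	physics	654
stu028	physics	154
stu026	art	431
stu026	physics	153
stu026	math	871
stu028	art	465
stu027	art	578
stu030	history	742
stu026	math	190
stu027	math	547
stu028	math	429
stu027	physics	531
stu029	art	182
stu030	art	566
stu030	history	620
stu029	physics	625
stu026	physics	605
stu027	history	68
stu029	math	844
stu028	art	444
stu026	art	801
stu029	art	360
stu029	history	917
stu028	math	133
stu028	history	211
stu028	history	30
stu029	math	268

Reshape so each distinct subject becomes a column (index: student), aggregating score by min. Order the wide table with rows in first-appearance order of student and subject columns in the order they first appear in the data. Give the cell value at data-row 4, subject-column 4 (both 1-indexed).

182

With rows in first-appearance order of student, row 4 is student=stu029. subject columns in first-appearance order: math, history, physics, art; column 4 is art.
Long rows with student=stu029, subject=art: min(182, 360) = 182.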